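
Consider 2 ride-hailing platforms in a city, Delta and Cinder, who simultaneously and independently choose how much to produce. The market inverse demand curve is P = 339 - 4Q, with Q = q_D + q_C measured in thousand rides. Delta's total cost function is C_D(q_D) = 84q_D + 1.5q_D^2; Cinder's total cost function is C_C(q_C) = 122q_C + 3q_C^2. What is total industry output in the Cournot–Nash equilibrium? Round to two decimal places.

29.49

Delta's profit: π_D = (339 - 4Q)q_D - (84q_D + (3/2)q_D²). Setting ∂π_D/∂q_D = 0: 255 - 11q_D - 4(q_C) = 0.
Cinder's first-order condition: 217 - 14q_C - 4(q_D) = 0.
Best responses: q_D = (255 - 4q_C)/11, q_C = (217 - 4q_D)/14.
Substituting one into the other gives q_D = 1351/69 and q_C = 1367/138.
Total output Q = 1351/69 + 1367/138 = 29.4855.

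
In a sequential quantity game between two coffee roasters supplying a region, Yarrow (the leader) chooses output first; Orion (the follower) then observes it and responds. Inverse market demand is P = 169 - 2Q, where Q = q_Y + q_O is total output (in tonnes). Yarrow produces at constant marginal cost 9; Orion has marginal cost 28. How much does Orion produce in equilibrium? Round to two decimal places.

12.88

The follower Orion best-responds to any q_Y: π_O = (169 - 2Q)q_O - 28q_O.
Setting the follower's marginal profit to zero, 141 - 2q_Y - 4q_O = 0, i.e. q_O = (141 - 2q_Y)/4.
The leader anticipates this reaction. Substituting into P = 169 - 2Q gives P = 197/2 - q_Y, so π_Y = (197/2 - q_Y)q_Y - 9q_Y.
Maximising: ∂π_Y/∂q_Y = 179/2 - 2q_Y = 0, giving q_Y = 179/4.
Then q_O = (141 - 2·(179/4))/4 = 103/8.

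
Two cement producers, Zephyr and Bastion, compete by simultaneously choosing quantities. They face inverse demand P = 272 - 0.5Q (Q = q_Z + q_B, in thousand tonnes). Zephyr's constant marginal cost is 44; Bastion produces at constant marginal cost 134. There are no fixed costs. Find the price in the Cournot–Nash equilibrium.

150

Zephyr's profit: π_Z = (272 - 0.5Q)q_Z - (44q_Z). Setting ∂π_Z/∂q_Z = 0: 228 - q_Z - (1/2)(q_B) = 0.
Bastion's first-order condition: 138 - q_B - (1/2)(q_Z) = 0.
Best responses: q_Z = (228 - (1/2)q_B), q_B = (138 - (1/2)q_Z).
Solving the pair: q_Z = 212, q_B = 32.
Total output Q = 244, so price P = 272 - (1/2)·244 = 150.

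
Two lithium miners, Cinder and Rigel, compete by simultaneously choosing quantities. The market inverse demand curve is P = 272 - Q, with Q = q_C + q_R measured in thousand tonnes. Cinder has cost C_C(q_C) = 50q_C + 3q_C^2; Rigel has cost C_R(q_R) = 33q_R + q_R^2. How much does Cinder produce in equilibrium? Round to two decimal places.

Cinder's profit: π_C = (272 - Q)q_C - (50q_C + 3q_C²). Setting ∂π_C/∂q_C = 0: 222 - 8q_C - (q_R) = 0.
Rigel's first-order condition: 239 - 4q_R - (q_C) = 0.
Best responses: q_C = (222 - q_R)/8, q_R = (239 - q_C)/4.
Solving the pair: q_C = 649/31, q_R = 1690/31.

20.94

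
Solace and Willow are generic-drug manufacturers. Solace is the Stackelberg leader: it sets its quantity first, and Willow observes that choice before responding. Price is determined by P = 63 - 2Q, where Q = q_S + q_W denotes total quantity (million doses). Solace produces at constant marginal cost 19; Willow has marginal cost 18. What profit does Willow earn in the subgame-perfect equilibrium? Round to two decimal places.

69.03

The follower Willow best-responds to any q_S: π_W = (63 - 2Q)q_W - 18q_W.
Setting the follower's marginal profit to zero, 45 - 2q_S - 4q_W = 0, i.e. q_W = (45 - 2q_S)/4.
Solace substitutes q_W(q_S) into its own profit: π_S = q_S(63 - 2q_S - (45 - 2q_S)/2) - 19q_S = (81/2 - q_S)q_S - 19q_S.
The leader's first-order condition 43/2 - 2q_S = 0 yields q_S = 43/4.
Then q_W = (45 - 2·(43/4))/4 = 47/8.
Price P = 63 - 2·(133/8) = 119/4.
Willow's profit: (119/4 - 18)·(47/8) = 69.0313.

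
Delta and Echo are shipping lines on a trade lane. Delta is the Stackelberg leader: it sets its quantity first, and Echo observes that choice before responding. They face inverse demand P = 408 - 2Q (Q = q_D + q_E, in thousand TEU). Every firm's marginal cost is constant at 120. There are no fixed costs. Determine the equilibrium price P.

192

Solve by backward induction. Given q_D, the follower Echo maximises π_E = (408 - 2q_D - 2q_E)q_E - 120q_E.
Setting the follower's marginal profit to zero, 288 - 2q_D - 4q_E = 0, i.e. q_E = (288 - 2q_D)/4.
The leader anticipates this reaction. Substituting into P = 408 - 2Q gives P = 264 - q_D, so π_D = (264 - q_D)q_D - 120q_D.
Leader FOC: 144 - 2q_D = 0, so q_D = 72.
Then q_E = (288 - 2·72)/4 = 36.
Total output Q = 108, so price P = 408 - 2·108 = 192.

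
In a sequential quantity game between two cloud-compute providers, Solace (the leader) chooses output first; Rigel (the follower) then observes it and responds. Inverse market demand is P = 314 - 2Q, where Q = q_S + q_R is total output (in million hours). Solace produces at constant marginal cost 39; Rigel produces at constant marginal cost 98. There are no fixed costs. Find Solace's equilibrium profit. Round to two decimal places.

6972.25

The follower Rigel best-responds to any q_S: π_R = (314 - 2Q)q_R - 98q_R.
Follower FOC: 216 - 2q_S - 4q_R = 0, so q_R(q_S) = (216 - 2q_S)/4.
The leader anticipates this reaction. Substituting into P = 314 - 2Q gives P = 206 - q_S, so π_S = (206 - q_S)q_S - 39q_S.
Leader FOC: 167 - 2q_S = 0, so q_S = 167/2.
Then q_R = (216 - 2·(167/2))/4 = 49/4.
Price P = 314 - 2·(383/4) = 245/2.
Solace's profit: (245/2 - 39)·(167/2) = 6972.2500.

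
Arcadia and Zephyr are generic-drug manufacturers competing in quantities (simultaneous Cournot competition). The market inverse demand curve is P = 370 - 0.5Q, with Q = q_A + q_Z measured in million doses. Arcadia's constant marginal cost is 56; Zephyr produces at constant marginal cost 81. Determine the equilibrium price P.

Arcadia's profit: π_A = (370 - 0.5Q)q_A - (56q_A). Setting ∂π_A/∂q_A = 0: 314 - q_A - (1/2)(q_Z) = 0.
Zephyr's profit: π_Z = (370 - 0.5Q)q_Z - (81q_Z). Setting ∂π_Z/∂q_Z = 0: 289 - q_Z - (1/2)(q_A) = 0.
So q_A = (314 - (1/2)q_Z) and q_Z = (289 - (1/2)q_A).
Solving the pair: q_A = 226, q_Z = 176.
Total output Q = 402, so price P = 370 - (1/2)·402 = 169.

169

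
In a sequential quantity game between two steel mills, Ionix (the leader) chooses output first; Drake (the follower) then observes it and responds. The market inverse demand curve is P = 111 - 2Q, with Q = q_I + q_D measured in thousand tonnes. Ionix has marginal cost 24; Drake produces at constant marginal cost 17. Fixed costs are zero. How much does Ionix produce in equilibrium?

20

Solve by backward induction. Given q_I, the follower Drake maximises π_D = (111 - 2q_I - 2q_D)q_D - 17q_D.
Setting the follower's marginal profit to zero, 94 - 2q_I - 4q_D = 0, i.e. q_D = (94 - 2q_I)/4.
Ionix substitutes q_D(q_I) into its own profit: π_I = q_I(111 - 2q_I - (94 - 2q_I)/2) - 24q_I = (64 - q_I)q_I - 24q_I.
Leader FOC: 40 - 2q_I = 0, so q_I = 20.
Then q_D = (94 - 2·20)/4 = 27/2.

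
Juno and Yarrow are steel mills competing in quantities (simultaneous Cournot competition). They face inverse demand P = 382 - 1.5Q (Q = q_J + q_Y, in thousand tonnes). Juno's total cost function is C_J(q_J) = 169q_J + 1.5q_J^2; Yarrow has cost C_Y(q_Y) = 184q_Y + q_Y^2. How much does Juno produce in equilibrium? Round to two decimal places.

Juno's profit: π_J = (382 - 1.5Q)q_J - (169q_J + (3/2)q_J²). Setting ∂π_J/∂q_J = 0: 213 - 6q_J - (3/2)(q_Y) = 0.
Yarrow's first-order condition: 198 - 5q_Y - (3/2)(q_J) = 0.
So q_J = (213 - (3/2)q_Y)/6 and q_Y = (198 - (3/2)q_J)/5.
Solving the pair: q_J = 1024/37, q_Y = 1158/37.

27.68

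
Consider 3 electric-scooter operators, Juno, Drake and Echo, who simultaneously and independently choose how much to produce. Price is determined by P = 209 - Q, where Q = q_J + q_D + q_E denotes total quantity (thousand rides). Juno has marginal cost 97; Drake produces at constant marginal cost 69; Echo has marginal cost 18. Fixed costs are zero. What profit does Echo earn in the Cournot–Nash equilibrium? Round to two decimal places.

6440.06

Juno's profit: π_J = (209 - Q)q_J - (97q_J). Setting ∂π_J/∂q_J = 0: 112 - 2q_J - (q_D + q_E) = 0.
Drake's first-order condition: 140 - 2q_D - (q_J + q_E) = 0.
Echo's profit: π_E = (209 - Q)q_E - (18q_E). Setting ∂π_E/∂q_E = 0: 191 - 2q_E - (q_J + q_D) = 0.
Adding the 3 first-order conditions: 443 − 4Q = 0, so Q = 443/4.
Back-substituting: q_J = (112 − 443/4) = 5/4, q_D = (140 − 443/4) = 117/4, q_E = (191 − 443/4) = 321/4.
Price P = 209 - 443/4 = 393/4.
Echo's profit: (393/4 - 18)·(321/4) = 6440.0625.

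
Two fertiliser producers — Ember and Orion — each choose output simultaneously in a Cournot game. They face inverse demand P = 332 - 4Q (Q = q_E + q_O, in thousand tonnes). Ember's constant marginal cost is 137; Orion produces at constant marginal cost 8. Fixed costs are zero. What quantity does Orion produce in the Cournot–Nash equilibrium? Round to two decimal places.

Ember's profit: π_E = (332 - 4Q)q_E - (137q_E). Setting ∂π_E/∂q_E = 0: 195 - 8q_E - 4(q_O) = 0.
Orion's first-order condition: 324 - 8q_O - 4(q_E) = 0.
Best responses: q_E = (195 - 4q_O)/8, q_O = (324 - 4q_E)/8.
Solving the pair: q_E = 11/2, q_O = 151/4.

37.75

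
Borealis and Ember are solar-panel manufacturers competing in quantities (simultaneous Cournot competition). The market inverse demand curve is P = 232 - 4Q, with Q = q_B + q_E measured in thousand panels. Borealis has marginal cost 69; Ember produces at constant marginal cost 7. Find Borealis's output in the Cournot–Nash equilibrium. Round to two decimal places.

Borealis's profit: π_B = (232 - 4Q)q_B - (69q_B). Setting ∂π_B/∂q_B = 0: 163 - 8q_B - 4(q_E) = 0.
Ember's first-order condition: 225 - 8q_E - 4(q_B) = 0.
Rearranging gives the reaction functions q_B = (163 - 4q_E)/8 and q_E = (225 - 4q_B)/8.
Solving the pair: q_B = 101/12, q_E = 287/12.

8.42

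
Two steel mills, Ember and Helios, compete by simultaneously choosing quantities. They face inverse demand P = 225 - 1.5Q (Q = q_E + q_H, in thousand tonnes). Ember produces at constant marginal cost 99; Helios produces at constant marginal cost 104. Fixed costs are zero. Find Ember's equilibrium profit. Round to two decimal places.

Ember's profit: π_E = (225 - 1.5Q)q_E - (99q_E). Setting ∂π_E/∂q_E = 0: 126 - 3q_E - (3/2)(q_H) = 0.
Helios's first-order condition: 121 - 3q_H - (3/2)(q_E) = 0.
Best responses: q_E = (126 - (3/2)q_H)/3, q_H = (121 - (3/2)q_E)/3.
Solving the pair: q_E = 262/9, q_H = 232/9.
Price P = 225 - (3/2)·(494/9) = 428/3.
Ember's profit: (428/3 - 99)·(262/9) = 1271.1852.

1271.19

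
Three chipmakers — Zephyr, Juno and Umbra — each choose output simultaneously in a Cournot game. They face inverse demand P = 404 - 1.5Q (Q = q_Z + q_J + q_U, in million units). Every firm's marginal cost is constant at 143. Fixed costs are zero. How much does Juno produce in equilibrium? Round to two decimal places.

43.50

A representative firm's profit is π_i = q_i(404 - 1.5Q) - 143q_i.
Setting ∂π_i/∂q_i = 0 with rivals' quantities fixed: 261 - 3q_i - (3/2)·Σ_{j≠i} q_j = 0.
By symmetry each firm produces the same amount; substituting Σ_{j≠i} q_j = 2q_i yields q_i = 261/6 = 87/2.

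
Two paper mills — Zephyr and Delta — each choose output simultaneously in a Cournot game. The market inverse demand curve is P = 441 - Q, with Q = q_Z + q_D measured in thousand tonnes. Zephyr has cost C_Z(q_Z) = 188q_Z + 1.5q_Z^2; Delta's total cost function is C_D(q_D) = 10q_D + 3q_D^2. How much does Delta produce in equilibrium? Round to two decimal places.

Zephyr's profit: π_Z = (441 - Q)q_Z - (188q_Z + (3/2)q_Z²). Setting ∂π_Z/∂q_Z = 0: 253 - 5q_Z - (q_D) = 0.
Delta's first-order condition: 431 - 8q_D - (q_Z) = 0.
Best responses: q_Z = (253 - q_D)/5, q_D = (431 - q_Z)/8.
Substituting one into the other gives q_Z = 531/13 and q_D = 634/13.

48.77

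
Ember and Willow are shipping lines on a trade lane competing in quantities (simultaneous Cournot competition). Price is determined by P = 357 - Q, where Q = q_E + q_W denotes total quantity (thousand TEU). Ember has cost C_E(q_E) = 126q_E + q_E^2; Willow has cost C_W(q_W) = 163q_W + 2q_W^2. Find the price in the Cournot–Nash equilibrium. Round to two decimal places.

281.48

Ember's profit: π_E = (357 - Q)q_E - (126q_E + q_E²). Setting ∂π_E/∂q_E = 0: 231 - 4q_E - (q_W) = 0.
Willow's profit: π_W = (357 - Q)q_W - (163q_W + 2q_W²). Setting ∂π_W/∂q_W = 0: 194 - 6q_W - (q_E) = 0.
Best responses: q_E = (231 - q_W)/4, q_W = (194 - q_E)/6.
Substituting one into the other gives q_E = 1192/23 and q_W = 545/23.
Total output Q = 1737/23, so price P = 357 - 1737/23 = 281.4783.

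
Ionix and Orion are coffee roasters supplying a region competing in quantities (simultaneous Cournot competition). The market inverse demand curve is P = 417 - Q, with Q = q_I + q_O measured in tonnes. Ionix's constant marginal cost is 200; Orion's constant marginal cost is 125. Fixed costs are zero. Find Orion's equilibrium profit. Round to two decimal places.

Ionix's profit: π_I = (417 - Q)q_I - (200q_I). Setting ∂π_I/∂q_I = 0: 217 - 2q_I - (q_O) = 0.
Orion's profit: π_O = (417 - Q)q_O - (125q_O). Setting ∂π_O/∂q_O = 0: 292 - 2q_O - (q_I) = 0.
Best responses: q_I = (217 - q_O)/2, q_O = (292 - q_I)/2.
Solving the pair: q_I = 142/3, q_O = 367/3.
Price P = 417 - 509/3 = 742/3.
Orion's profit: (742/3 - 125)·(367/3) = 14965.4444.

14965.44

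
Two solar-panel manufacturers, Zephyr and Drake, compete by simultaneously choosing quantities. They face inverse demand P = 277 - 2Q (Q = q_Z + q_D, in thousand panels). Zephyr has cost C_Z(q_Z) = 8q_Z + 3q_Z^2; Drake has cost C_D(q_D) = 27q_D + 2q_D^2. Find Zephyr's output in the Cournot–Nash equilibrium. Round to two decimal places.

21.74

Zephyr's profit: π_Z = (277 - 2Q)q_Z - (8q_Z + 3q_Z²). Setting ∂π_Z/∂q_Z = 0: 269 - 10q_Z - 2(q_D) = 0.
Drake's first-order condition: 250 - 8q_D - 2(q_Z) = 0.
Best responses: q_Z = (269 - 2q_D)/10, q_D = (250 - 2q_Z)/8.
Substituting one into the other gives q_Z = 413/19 and q_D = 981/38.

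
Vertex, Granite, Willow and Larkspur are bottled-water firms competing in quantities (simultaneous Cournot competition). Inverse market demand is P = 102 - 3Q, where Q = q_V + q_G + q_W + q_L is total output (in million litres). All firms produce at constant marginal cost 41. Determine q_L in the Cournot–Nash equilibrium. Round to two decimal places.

4.07

A representative firm's profit is π_i = q_i(102 - 3Q) - 41q_i.
First-order condition (treating rivals' output as given): 61 - 6q_i - 3·Σ_{j≠i} q_j = 0.
By symmetry each firm produces the same amount; substituting Σ_{j≠i} q_j = 3q_i yields q_i = 61/15.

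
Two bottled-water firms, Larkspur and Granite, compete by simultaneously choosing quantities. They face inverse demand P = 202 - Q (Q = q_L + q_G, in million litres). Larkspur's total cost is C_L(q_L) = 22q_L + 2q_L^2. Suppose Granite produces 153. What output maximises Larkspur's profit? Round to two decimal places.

4.50

With the rival's output fixed at 153, Larkspur's profit is π_L = (202 - 153 - q_L)q_L - (22q_L + 2q_L²) = (49 - q_L)q_L - (22q_L + 2q_L²).
∂π_L/∂q_L = 27 - 6q_L = 0, so q_L = 9/2.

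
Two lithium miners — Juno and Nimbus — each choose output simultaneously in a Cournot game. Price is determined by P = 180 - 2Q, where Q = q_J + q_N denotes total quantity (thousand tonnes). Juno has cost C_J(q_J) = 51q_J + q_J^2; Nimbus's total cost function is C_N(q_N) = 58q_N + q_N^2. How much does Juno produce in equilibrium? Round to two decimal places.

16.56

Juno's profit: π_J = (180 - 2Q)q_J - (51q_J + q_J²). Setting ∂π_J/∂q_J = 0: 129 - 6q_J - 2(q_N) = 0.
Nimbus's profit: π_N = (180 - 2Q)q_N - (58q_N + q_N²). Setting ∂π_N/∂q_N = 0: 122 - 6q_N - 2(q_J) = 0.
So q_J = (129 - 2q_N)/6 and q_N = (122 - 2q_J)/6.
Substituting one into the other gives q_J = 265/16 and q_N = 237/16.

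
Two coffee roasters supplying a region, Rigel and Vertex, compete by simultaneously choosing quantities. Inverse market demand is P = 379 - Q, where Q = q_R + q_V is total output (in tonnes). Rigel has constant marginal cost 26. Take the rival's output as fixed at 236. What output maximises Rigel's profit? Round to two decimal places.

58.50

With the rival's output fixed at 236, Rigel's profit is π_R = (379 - 236 - q_R)q_R - (26q_R) = (143 - q_R)q_R - (26q_R).
∂π_R/∂q_R = 117 - 2q_R = 0, so q_R = 117/2.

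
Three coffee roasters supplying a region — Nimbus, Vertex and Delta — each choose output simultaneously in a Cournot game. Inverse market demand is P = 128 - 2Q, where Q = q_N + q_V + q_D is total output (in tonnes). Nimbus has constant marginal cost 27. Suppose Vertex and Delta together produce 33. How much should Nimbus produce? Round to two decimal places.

With rivals' combined output fixed at 33, Nimbus's profit is π_N = (128 - 2·33 - 2q_N)q_N - (27q_N) = (62 - 2q_N)q_N - (27q_N).
∂π_N/∂q_N = 35 - 4q_N = 0, so q_N = 35/4.

8.75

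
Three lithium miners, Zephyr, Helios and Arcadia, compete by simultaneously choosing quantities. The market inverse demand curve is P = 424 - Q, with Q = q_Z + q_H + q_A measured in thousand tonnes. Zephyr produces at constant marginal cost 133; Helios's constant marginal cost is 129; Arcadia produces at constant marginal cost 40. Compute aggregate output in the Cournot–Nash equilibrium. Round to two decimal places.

Zephyr's profit: π_Z = (424 - Q)q_Z - (133q_Z). Setting ∂π_Z/∂q_Z = 0: 291 - 2q_Z - (q_H + q_A) = 0.
Helios's profit: π_H = (424 - Q)q_H - (129q_H). Setting ∂π_H/∂q_H = 0: 295 - 2q_H - (q_Z + q_A) = 0.
Arcadia's first-order condition: 384 - 2q_A - (q_Z + q_H) = 0.
Adding the 3 conditions: 970 − 2Q − 2Q = 0, i.e. Q = 485/2.
Back-substituting: q_Z = (291 − 485/2) = 97/2, q_H = (295 − 485/2) = 105/2, q_A = (384 − 485/2) = 283/2.
Total output Q = 97/2 + 105/2 + 283/2 = 485/2.

242.50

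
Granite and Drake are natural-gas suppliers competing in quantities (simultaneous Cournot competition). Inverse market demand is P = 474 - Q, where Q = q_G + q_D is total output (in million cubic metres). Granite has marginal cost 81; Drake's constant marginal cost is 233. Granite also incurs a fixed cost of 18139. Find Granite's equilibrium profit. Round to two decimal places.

Granite's profit: π_G = (474 - Q)q_G - (81q_G). Setting ∂π_G/∂q_G = 0: 393 - 2q_G - (q_D) = 0.
Drake's first-order condition: 241 - 2q_D - (q_G) = 0.
So q_G = (393 - q_D)/2 and q_D = (241 - q_G)/2.
Substituting one into the other gives q_G = 545/3 and q_D = 89/3.
Price P = 474 - 634/3 = 788/3.
Granite's profit: (788/3 - 81)·(545/3) - 18139 = 14863.7778.

14863.78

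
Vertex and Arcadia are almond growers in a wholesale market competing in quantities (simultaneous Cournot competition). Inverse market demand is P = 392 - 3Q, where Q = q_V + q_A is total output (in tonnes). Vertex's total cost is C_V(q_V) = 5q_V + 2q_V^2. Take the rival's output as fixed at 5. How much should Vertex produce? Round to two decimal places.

37.20

With the rival's output fixed at 5, Vertex's profit is π_V = (392 - 3·5 - 3q_V)q_V - (5q_V + 2q_V²) = (377 - 3q_V)q_V - (5q_V + 2q_V²).
∂π_V/∂q_V = 372 - 10q_V = 0, so q_V = 186/5.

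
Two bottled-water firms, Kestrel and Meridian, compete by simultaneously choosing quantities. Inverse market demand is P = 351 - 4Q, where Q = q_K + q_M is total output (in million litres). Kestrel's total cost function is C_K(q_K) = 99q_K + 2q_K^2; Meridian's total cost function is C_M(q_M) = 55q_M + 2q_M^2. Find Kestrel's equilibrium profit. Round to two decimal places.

1239.84

Kestrel's profit: π_K = (351 - 4Q)q_K - (99q_K + 2q_K²). Setting ∂π_K/∂q_K = 0: 252 - 12q_K - 4(q_M) = 0.
Meridian's first-order condition: 296 - 12q_M - 4(q_K) = 0.
Rearranging gives the reaction functions q_K = (252 - 4q_M)/12 and q_M = (296 - 4q_K)/12.
Substituting one into the other gives q_K = 115/8 and q_M = 159/8.
Price P = 351 - 4·(137/4) = 214.
Kestrel's profit: 214·(115/8) - 99·(115/8) - 2(115/8)² = 1239.8438.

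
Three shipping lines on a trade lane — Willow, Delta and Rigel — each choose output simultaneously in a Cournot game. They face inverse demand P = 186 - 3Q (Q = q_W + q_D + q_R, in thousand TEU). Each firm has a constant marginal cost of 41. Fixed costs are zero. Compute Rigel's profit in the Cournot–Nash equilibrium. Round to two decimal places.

438.02

Each firm earns π_i = (186 - 3Q)q_i - 41q_i.
Setting ∂π_i/∂q_i = 0 with rivals' quantities fixed: 145 - 6q_i - 3·Σ_{j≠i} q_j = 0.
By symmetry each firm produces the same amount; substituting Σ_{j≠i} q_j = 2q_i yields q_i = 145/12.
Price P = 186 - 3·(145/4) = 309/4.
Rigel's profit: (309/4 - 41)·(145/12) = 438.0208.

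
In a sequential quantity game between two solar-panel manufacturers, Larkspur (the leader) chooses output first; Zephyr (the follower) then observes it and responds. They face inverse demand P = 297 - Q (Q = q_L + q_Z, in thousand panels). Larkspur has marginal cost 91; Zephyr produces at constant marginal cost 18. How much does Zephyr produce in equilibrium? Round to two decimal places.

Solve by backward induction. Given q_L, the follower Zephyr maximises π_Z = (297 - q_L - q_Z)q_Z - 18q_Z.
Setting the follower's marginal profit to zero, 279 - q_L - 2q_Z = 0, i.e. q_Z = (279 - q_L)/2.
The leader anticipates this reaction. Substituting into P = 297 - Q gives P = 315/2 - (1/2)q_L, so π_L = (315/2 - (1/2)q_L)q_L - 91q_L.
Maximising: ∂π_L/∂q_L = 133/2 - q_L = 0, giving q_L = 133/2.
Then q_Z = (279 - 133/2)/2 = 425/4.

106.25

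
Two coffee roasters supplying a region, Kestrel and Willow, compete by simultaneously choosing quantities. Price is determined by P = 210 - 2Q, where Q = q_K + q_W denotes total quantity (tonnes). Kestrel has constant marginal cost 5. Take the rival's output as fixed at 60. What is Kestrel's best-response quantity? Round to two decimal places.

With the rival's output fixed at 60, Kestrel's profit is π_K = (210 - 2·60 - 2q_K)q_K - (5q_K) = (90 - 2q_K)q_K - (5q_K).
∂π_K/∂q_K = 85 - 4q_K = 0, so q_K = 85/4.

21.25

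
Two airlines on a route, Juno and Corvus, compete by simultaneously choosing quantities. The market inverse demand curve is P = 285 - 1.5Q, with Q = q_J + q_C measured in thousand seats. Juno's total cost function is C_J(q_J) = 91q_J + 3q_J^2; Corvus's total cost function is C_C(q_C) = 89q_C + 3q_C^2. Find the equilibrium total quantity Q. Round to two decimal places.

Juno's profit: π_J = (285 - 1.5Q)q_J - (91q_J + 3q_J²). Setting ∂π_J/∂q_J = 0: 194 - 9q_J - (3/2)(q_C) = 0.
Corvus's profit: π_C = (285 - 1.5Q)q_C - (89q_C + 3q_C²). Setting ∂π_C/∂q_C = 0: 196 - 9q_C - (3/2)(q_J) = 0.
Best responses: q_J = (194 - (3/2)q_C)/9, q_C = (196 - (3/2)q_J)/9.
Substituting one into the other gives q_J = 1936/105 and q_C = 1964/105.
Total output Q = 1936/105 + 1964/105 = 260/7.

37.14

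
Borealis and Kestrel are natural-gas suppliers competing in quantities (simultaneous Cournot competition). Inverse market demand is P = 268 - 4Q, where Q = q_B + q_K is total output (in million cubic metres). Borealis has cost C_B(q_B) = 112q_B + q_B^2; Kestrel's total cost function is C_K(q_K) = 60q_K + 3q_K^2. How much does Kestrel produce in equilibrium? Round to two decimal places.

Borealis's profit: π_B = (268 - 4Q)q_B - (112q_B + q_B²). Setting ∂π_B/∂q_B = 0: 156 - 10q_B - 4(q_K) = 0.
Kestrel's first-order condition: 208 - 14q_K - 4(q_B) = 0.
Best responses: q_B = (156 - 4q_K)/10, q_K = (208 - 4q_B)/14.
Solving the pair: q_B = 338/31, q_K = 364/31.

11.74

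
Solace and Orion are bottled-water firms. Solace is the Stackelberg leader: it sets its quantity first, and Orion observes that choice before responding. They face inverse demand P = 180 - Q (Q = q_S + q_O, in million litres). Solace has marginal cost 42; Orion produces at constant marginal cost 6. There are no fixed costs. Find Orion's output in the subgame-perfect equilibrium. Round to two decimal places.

Solve by backward induction. Given q_S, the follower Orion maximises π_O = (180 - q_S - q_O)q_O - 6q_O.
Setting the follower's marginal profit to zero, 174 - q_S - 2q_O = 0, i.e. q_O = (174 - q_S)/2.
The leader anticipates this reaction. Substituting into P = 180 - Q gives P = 93 - (1/2)q_S, so π_S = (93 - (1/2)q_S)q_S - 42q_S.
Leader FOC: 51 - q_S = 0, so q_S = 51.
Then q_O = (174 - 51)/2 = 123/2.

61.50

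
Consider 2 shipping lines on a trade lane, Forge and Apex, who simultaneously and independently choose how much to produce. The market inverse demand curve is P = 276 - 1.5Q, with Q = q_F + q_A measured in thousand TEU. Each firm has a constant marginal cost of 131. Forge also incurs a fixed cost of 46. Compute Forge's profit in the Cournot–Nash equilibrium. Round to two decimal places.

Each firm earns π_i = (276 - 1.5Q)q_i - 131q_i.
Setting ∂π_i/∂q_i = 0 with rivals' quantities fixed: 145 - 3q_i - (3/2)q_j = 0.
With identical firms every q_j equals q_i, so q_j = q_i and 145 = (9/2)q_i, giving q_i = 290/9.
Price P = 276 - (3/2)·(580/9) = 538/3.
Forge's profit: (538/3 - 131)·(290/9) - 46 = 1511.4074.

1511.41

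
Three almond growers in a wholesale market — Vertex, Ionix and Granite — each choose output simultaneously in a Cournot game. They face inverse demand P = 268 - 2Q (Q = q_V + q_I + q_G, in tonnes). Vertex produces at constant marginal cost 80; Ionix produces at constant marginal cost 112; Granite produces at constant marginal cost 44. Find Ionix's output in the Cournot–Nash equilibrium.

7

Vertex's profit: π_V = (268 - 2Q)q_V - (80q_V). Setting ∂π_V/∂q_V = 0: 188 - 4q_V - 2(q_I + q_G) = 0.
Ionix's profit: π_I = (268 - 2Q)q_I - (112q_I). Setting ∂π_I/∂q_I = 0: 156 - 4q_I - 2(q_V + q_G) = 0.
Granite's profit: π_G = (268 - 2Q)q_G - (44q_G). Setting ∂π_G/∂q_G = 0: 224 - 4q_G - 2(q_V + q_I) = 0.
Adding the 3 first-order conditions: 568 − 8Q = 0, so Q = 71.
Back-substituting: q_V = (188 − 142)/2 = 23, q_I = (156 − 142)/2 = 7, q_G = (224 − 142)/2 = 41.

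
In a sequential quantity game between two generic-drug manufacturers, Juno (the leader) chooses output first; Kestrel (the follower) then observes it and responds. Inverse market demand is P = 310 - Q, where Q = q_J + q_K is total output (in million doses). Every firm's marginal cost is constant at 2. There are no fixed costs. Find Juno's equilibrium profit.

Solve by backward induction. Given q_J, the follower Kestrel maximises π_K = (310 - q_J - q_K)q_K - 2q_K.
Follower FOC: 308 - q_J - 2q_K = 0, so q_K(q_J) = (308 - q_J)/2.
Juno substitutes q_K(q_J) into its own profit: π_J = q_J(310 - q_J - (308 - q_J)/2) - 2q_J = (156 - (1/2)q_J)q_J - 2q_J.
The leader's first-order condition 154 - q_J = 0 yields q_J = 154.
Then q_K = (308 - 154)/2 = 77.
Price P = 310 - 231 = 79.
Juno's profit: (79 - 2)·154 = 11858.

11858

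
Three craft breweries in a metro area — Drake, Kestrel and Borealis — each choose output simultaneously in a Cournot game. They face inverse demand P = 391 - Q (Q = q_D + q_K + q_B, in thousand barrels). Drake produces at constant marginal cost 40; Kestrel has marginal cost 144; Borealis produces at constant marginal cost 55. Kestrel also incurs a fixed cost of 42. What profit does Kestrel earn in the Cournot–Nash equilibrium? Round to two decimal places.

Drake's profit: π_D = (391 - Q)q_D - (40q_D). Setting ∂π_D/∂q_D = 0: 351 - 2q_D - (q_K + q_B) = 0.
Kestrel's profit: π_K = (391 - Q)q_K - (144q_K). Setting ∂π_K/∂q_K = 0: 247 - 2q_K - (q_D + q_B) = 0.
Borealis's profit: π_B = (391 - Q)q_B - (55q_B). Setting ∂π_B/∂q_B = 0: 336 - 2q_B - (q_D + q_K) = 0.
Adding the 3 first-order conditions: 934 − 4Q = 0, so Q = 467/2.
Back-substituting: q_D = (351 − 467/2) = 235/2, q_K = (247 − 467/2) = 27/2, q_B = (336 − 467/2) = 205/2.
Price P = 391 - 467/2 = 315/2.
Kestrel's profit: (315/2 - 144)·(27/2) - 42 = 561/4.

140.25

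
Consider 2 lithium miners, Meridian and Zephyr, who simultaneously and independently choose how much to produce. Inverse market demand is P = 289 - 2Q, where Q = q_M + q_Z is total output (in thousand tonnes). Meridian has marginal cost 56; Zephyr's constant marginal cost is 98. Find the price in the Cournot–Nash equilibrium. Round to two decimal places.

147.67

Meridian's profit: π_M = (289 - 2Q)q_M - (56q_M). Setting ∂π_M/∂q_M = 0: 233 - 4q_M - 2(q_Z) = 0.
Zephyr's first-order condition: 191 - 4q_Z - 2(q_M) = 0.
Best responses: q_M = (233 - 2q_Z)/4, q_Z = (191 - 2q_M)/4.
Substituting one into the other gives q_M = 275/6 and q_Z = 149/6.
Total output Q = 212/3, so price P = 289 - 2·(212/3) = 443/3.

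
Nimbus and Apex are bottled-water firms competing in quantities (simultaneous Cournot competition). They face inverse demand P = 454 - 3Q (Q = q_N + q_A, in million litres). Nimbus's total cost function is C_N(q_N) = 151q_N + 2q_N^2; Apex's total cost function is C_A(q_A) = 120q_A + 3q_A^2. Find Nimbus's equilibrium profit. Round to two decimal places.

2815.50

Nimbus's profit: π_N = (454 - 3Q)q_N - (151q_N + 2q_N²). Setting ∂π_N/∂q_N = 0: 303 - 10q_N - 3(q_A) = 0.
Apex's first-order condition: 334 - 12q_A - 3(q_N) = 0.
Rearranging gives the reaction functions q_N = (303 - 3q_A)/10 and q_A = (334 - 3q_N)/12.
Substituting one into the other gives q_N = 878/37 and q_A = 21.9009.
Price P = 454 - 3·45.6306 = 317.1081.
Nimbus's profit: 317.1081·(878/37) - 151·(878/37) - 2(878/37)² = 2815.5004.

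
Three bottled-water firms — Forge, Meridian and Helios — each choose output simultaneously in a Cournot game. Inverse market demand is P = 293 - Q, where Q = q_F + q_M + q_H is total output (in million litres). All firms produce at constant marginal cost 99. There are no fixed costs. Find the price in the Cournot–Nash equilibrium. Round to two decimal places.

A representative firm's profit is π_i = q_i(293 - Q) - 99q_i.
Setting ∂π_i/∂q_i = 0 with rivals' quantities fixed: 194 - 2q_i - Σ_{j≠i} q_j = 0.
By symmetry each firm produces the same amount; substituting Σ_{j≠i} q_j = 2q_i yields q_i = 194/4 = 97/2.
Total output Q = 291/2, so price P = 293 - 291/2 = 295/2.

147.50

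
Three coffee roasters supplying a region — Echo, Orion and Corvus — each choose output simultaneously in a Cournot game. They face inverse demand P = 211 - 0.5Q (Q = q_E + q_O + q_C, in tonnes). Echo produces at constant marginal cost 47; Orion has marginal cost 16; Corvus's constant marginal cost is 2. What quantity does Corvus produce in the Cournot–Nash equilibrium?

134

Echo's profit: π_E = (211 - 0.5Q)q_E - (47q_E). Setting ∂π_E/∂q_E = 0: 164 - q_E - (1/2)(q_O + q_C) = 0.
Orion's profit: π_O = (211 - 0.5Q)q_O - (16q_O). Setting ∂π_O/∂q_O = 0: 195 - q_O - (1/2)(q_E + q_C) = 0.
Corvus's first-order condition: 209 - q_C - (1/2)(q_E + q_O) = 0.
Adding the 3 first-order conditions: 568 − 2Q = 0, so Q = 284.
Back-substituting: q_E = (164 − 142)/(1/2) = 44, q_O = (195 − 142)/(1/2) = 106, q_C = (209 − 142)/(1/2) = 134.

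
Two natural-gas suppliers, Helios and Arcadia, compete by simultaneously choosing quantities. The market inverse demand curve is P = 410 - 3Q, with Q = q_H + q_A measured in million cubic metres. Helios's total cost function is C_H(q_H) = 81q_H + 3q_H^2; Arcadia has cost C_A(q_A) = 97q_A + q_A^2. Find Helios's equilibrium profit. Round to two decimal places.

2272.10

Helios's profit: π_H = (410 - 3Q)q_H - (81q_H + 3q_H²). Setting ∂π_H/∂q_H = 0: 329 - 12q_H - 3(q_A) = 0.
Arcadia's first-order condition: 313 - 8q_A - 3(q_H) = 0.
Best responses: q_H = (329 - 3q_A)/12, q_A = (313 - 3q_H)/8.
Substituting one into the other gives q_H = 1693/87 and q_A = 923/29.
Price P = 410 - 3·51.2874 = 256.1379.
Helios's profit: 256.1379·(1693/87) - 81·(1693/87) - 3(1693/87)² = 2272.0959.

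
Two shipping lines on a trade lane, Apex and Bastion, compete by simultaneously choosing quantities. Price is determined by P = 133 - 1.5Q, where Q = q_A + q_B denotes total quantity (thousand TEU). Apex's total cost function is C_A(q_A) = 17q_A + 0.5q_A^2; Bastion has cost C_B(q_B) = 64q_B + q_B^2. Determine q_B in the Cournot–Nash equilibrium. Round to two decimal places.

Apex's profit: π_A = (133 - 1.5Q)q_A - (17q_A + (1/2)q_A²). Setting ∂π_A/∂q_A = 0: 116 - 4q_A - (3/2)(q_B) = 0.
Bastion's profit: π_B = (133 - 1.5Q)q_B - (64q_B + q_B²). Setting ∂π_B/∂q_B = 0: 69 - 5q_B - (3/2)(q_A) = 0.
Rearranging gives the reaction functions q_A = (116 - (3/2)q_B)/4 and q_B = (69 - (3/2)q_A)/5.
Solving the pair: q_A = 1906/71, q_B = 408/71.

5.75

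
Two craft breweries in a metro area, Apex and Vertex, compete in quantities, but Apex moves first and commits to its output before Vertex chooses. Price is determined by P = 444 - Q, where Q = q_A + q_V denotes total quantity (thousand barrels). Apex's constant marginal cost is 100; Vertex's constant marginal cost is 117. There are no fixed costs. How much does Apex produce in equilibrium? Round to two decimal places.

Solve by backward induction. Given q_A, the follower Vertex maximises π_V = (444 - q_A - q_V)q_V - 117q_V.
∂π_V/∂q_V = 327 - q_A - 2q_V = 0 gives the reaction function q_V = (327 - q_A)/2.
The leader anticipates this reaction. Substituting into P = 444 - Q gives P = 561/2 - (1/2)q_A, so π_A = (561/2 - (1/2)q_A)q_A - 100q_A.
The leader's first-order condition 361/2 - q_A = 0 yields q_A = 361/2.
Then q_V = (327 - 361/2)/2 = 293/4.

180.50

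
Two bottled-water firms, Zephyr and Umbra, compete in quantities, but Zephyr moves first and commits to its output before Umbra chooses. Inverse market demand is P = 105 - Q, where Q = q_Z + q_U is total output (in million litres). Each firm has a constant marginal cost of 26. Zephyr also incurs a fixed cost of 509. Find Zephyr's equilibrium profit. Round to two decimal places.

The follower Umbra best-responds to any q_Z: π_U = (105 - Q)q_U - 26q_U.
Setting the follower's marginal profit to zero, 79 - q_Z - 2q_U = 0, i.e. q_U = (79 - q_Z)/2.
Zephyr substitutes q_U(q_Z) into its own profit: π_Z = q_Z(105 - q_Z - (79 - q_Z)/2) - 26q_Z = (131/2 - (1/2)q_Z)q_Z - 26q_Z.
Leader FOC: 79/2 - q_Z = 0, so q_Z = 79/2.
Then q_U = (79 - 79/2)/2 = 79/4.
Price P = 105 - 237/4 = 183/4.
Zephyr's profit: (183/4 - 26)·(79/2) - 509 = 271.1250.

271.13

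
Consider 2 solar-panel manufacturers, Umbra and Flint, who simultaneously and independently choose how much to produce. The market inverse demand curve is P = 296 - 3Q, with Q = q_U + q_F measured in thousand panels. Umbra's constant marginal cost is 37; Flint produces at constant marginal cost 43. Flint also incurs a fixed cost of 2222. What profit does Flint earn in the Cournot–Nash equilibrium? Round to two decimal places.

Umbra's profit: π_U = (296 - 3Q)q_U - (37q_U). Setting ∂π_U/∂q_U = 0: 259 - 6q_U - 3(q_F) = 0.
Flint's profit: π_F = (296 - 3Q)q_F - (43q_F). Setting ∂π_F/∂q_F = 0: 253 - 6q_F - 3(q_U) = 0.
So q_U = (259 - 3q_F)/6 and q_F = (253 - 3q_U)/6.
Substituting one into the other gives q_U = 265/9 and q_F = 247/9.
Price P = 296 - 3·(512/9) = 376/3.
Flint's profit: (376/3 - 43)·(247/9) - 2222 = 1015/27.

37.59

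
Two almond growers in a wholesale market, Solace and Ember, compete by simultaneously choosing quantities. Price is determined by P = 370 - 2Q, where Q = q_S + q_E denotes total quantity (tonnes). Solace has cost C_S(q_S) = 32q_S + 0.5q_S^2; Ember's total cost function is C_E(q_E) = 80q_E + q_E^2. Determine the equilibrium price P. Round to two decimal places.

199.08

Solace's profit: π_S = (370 - 2Q)q_S - (32q_S + (1/2)q_S²). Setting ∂π_S/∂q_S = 0: 338 - 5q_S - 2(q_E) = 0.
Ember's first-order condition: 290 - 6q_E - 2(q_S) = 0.
Rearranging gives the reaction functions q_S = (338 - 2q_E)/5 and q_E = (290 - 2q_S)/6.
Substituting one into the other gives q_S = 724/13 and q_E = 387/13.
Total output Q = 1111/13, so price P = 370 - 2·(1111/13) = 199.0769.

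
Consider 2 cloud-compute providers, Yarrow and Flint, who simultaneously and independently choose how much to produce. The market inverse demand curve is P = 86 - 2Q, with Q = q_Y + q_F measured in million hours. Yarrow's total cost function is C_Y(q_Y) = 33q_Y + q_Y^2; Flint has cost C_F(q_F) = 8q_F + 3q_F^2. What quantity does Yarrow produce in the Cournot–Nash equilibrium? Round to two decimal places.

6.68

Yarrow's profit: π_Y = (86 - 2Q)q_Y - (33q_Y + q_Y²). Setting ∂π_Y/∂q_Y = 0: 53 - 6q_Y - 2(q_F) = 0.
Flint's first-order condition: 78 - 10q_F - 2(q_Y) = 0.
Rearranging gives the reaction functions q_Y = (53 - 2q_F)/6 and q_F = (78 - 2q_Y)/10.
Solving the pair: q_Y = 187/28, q_F = 181/28.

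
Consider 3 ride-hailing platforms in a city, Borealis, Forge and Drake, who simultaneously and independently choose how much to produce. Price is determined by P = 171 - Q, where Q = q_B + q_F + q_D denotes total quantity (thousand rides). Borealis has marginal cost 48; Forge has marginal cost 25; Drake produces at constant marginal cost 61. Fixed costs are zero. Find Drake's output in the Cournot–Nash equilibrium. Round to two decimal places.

Borealis's profit: π_B = (171 - Q)q_B - (48q_B). Setting ∂π_B/∂q_B = 0: 123 - 2q_B - (q_F + q_D) = 0.
Forge's profit: π_F = (171 - Q)q_F - (25q_F). Setting ∂π_F/∂q_F = 0: 146 - 2q_F - (q_B + q_D) = 0.
Drake's first-order condition: 110 - 2q_D - (q_B + q_F) = 0.
Summing all 3 equations gives 379 − 4Q = 0, hence Q = 379/4.
Back-substituting: q_B = (123 − 379/4) = 113/4, q_F = (146 − 379/4) = 205/4, q_D = (110 − 379/4) = 61/4.

15.25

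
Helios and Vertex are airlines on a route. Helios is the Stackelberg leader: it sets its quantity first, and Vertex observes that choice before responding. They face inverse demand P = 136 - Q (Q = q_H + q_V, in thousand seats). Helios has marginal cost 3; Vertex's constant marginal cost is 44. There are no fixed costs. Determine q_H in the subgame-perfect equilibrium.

The follower Vertex best-responds to any q_H: π_V = (136 - Q)q_V - 44q_V.
Follower FOC: 92 - q_H - 2q_V = 0, so q_V(q_H) = (92 - q_H)/2.
The leader anticipates this reaction. Substituting into P = 136 - Q gives P = 90 - (1/2)q_H, so π_H = (90 - (1/2)q_H)q_H - 3q_H.
The leader's first-order condition 87 - q_H = 0 yields q_H = 87.
Then q_V = (92 - 87)/2 = 5/2.

87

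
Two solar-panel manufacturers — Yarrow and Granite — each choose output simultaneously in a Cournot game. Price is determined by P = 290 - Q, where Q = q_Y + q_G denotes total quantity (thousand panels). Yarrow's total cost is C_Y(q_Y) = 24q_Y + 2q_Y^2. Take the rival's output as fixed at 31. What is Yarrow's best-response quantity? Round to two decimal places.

With the rival's output fixed at 31, Yarrow's profit is π_Y = (290 - 31 - q_Y)q_Y - (24q_Y + 2q_Y²) = (259 - q_Y)q_Y - (24q_Y + 2q_Y²).
∂π_Y/∂q_Y = 235 - 6q_Y = 0, so q_Y = 235/6.

39.17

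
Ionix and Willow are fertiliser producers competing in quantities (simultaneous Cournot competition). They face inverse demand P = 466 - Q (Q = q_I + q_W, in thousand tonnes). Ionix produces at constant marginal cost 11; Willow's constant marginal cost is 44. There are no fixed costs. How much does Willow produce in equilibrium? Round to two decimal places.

Ionix's profit: π_I = (466 - Q)q_I - (11q_I). Setting ∂π_I/∂q_I = 0: 455 - 2q_I - (q_W) = 0.
Willow's profit: π_W = (466 - Q)q_W - (44q_W). Setting ∂π_W/∂q_W = 0: 422 - 2q_W - (q_I) = 0.
Best responses: q_I = (455 - q_W)/2, q_W = (422 - q_I)/2.
Solving the pair: q_I = 488/3, q_W = 389/3.

129.67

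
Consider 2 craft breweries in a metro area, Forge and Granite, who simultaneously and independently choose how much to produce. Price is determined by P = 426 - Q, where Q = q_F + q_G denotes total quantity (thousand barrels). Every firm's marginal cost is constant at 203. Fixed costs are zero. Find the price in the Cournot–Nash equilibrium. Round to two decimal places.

277.33

A representative firm's profit is π_i = q_i(426 - Q) - 203q_i.
First-order condition (treating rivals' output as given): 223 - 2q_i - q_j = 0.
With identical firms every q_j equals q_i, so q_j = q_i and 223 = 3q_i, giving q_i = 223/3.
Total output Q = 446/3, so price P = 426 - 446/3 = 832/3.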